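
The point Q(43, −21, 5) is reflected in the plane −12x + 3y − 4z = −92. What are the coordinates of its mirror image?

n = (−12, 3, −4), |n|² = 169, n·Q − (-92) = -507, so t = -507/169 = -3.
Foot F = Q − (-3)·n = (7, −12, −7); the reflection is 2F − Q = (−29, −3, −19).

(-29, -3, -19)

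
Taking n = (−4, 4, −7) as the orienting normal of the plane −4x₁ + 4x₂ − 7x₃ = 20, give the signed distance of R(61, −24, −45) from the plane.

n·R − 20 = -45.
|n| = 9, so the signed distance is -45/9 = -5.

-5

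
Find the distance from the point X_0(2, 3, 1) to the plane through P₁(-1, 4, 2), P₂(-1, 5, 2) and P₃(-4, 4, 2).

1

P₁P₂ = (0, 1, 0) and P₁P₃ = (-3, 0, 0), so a normal is n = P₁P₂ × P₁P₃ = (0, 0, 3).
Then n·(2, 3, 1) - 6 = -3.
|n| = √(0 + 0 + 9) = 3, so the distance is |-3|/3 = 1.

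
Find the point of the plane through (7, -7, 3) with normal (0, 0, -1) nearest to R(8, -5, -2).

(8, -5, 3)

n = (0, 0, -1), |n|² = 1, and n·R − (-3) = 5.
t = 5/1 = 5, so the foot is R − t·n = (8, -5, -2) − 5·(0, 0, -1) = (8, -5, 3).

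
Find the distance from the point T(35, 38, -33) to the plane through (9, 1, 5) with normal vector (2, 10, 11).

The plane has equation n·(r − (9, 1, 5)) = 0, i.e. n·r = 83.
Then n·(35, 38, -33) - 83 = 4.
|n| = √(4 + 100 + 121) = 15, so the distance is |4|/15 = 4/15.

4/15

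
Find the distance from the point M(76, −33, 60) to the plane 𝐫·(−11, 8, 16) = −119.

1

Normal vector n = (−11, 8, 16), and n·(76, −33, 60) − (−119) = −21.
|n| = √(121 + 64 + 256) = 21, so the distance is |-21|/21 = 1.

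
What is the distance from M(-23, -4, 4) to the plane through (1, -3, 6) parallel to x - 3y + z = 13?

Parallel planes share the normal n = (1, -3, 1); since (1, -3, 6) lies on the plane, its equation is x - 3y + z = 16.
d = |1·(-23) + (-3)·(-4) + 1·4 − 16| / √(1 + 9 + 1) = |-23| / √11 = 23√11/11.

23√11/11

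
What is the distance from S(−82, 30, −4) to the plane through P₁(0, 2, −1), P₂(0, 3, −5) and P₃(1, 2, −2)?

P₁P₂ = (0, 1, −4) and P₁P₃ = (1, 0, −1), so a normal is n = P₁P₂ × P₁P₃ = (−1, −4, −1).
n = (−1, −4, −1); n·P − (-7) = -27; |n| = 3√2; distance = 27/(3√2) = 9√2/2.

9/√2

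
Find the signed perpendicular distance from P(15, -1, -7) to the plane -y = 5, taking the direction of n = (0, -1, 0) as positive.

n·P − 5 = -4.
|n| = 1, so the signed distance is -4/1 = -4.

-4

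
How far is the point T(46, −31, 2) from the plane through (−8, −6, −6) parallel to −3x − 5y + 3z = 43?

Parallel planes share the normal n = (−3, −5, 3); since (−8, −6, −6) lies on the plane, its equation is −3x − 5y + 3z = 36.
d = |(-3)·46 + (-5)·(-31) + 3·2 − 36| / √(9 + 25 + 9) = |-13| / √43 = 13/√43.

13√43/43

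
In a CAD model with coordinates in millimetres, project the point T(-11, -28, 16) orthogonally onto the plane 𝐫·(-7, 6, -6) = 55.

The perpendicular from T has direction n = (-7, 6, -6): r = (-11, -28, 16) + μ(-7, 6, -6).
Substitute into the plane: n·(T + μn) = 55 gives -187 + 121μ = 55, so μ = 2.
Foot = (-11, -28, 16) + 2·(-7, 6, -6) = (-25, -16, 4).

(-25, -16, 4)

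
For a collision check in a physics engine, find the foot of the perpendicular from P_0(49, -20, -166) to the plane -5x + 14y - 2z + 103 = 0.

(47, -72/5, -834/5)

The perpendicular from P_0 has direction n = (-5, 14, -2): r = (49, -20, -166) + μ(-5, 14, -2).
Substitute into the plane: n·(P_0 + μn) = -103 gives -193 + 225μ = -103, so μ = 2/5.
Foot = (49, -20, -166) + (2/5)·(-5, 14, -2) = (47, -72/5, -834/5).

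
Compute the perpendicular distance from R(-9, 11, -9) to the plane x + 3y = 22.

n = (1, 3, 0); n·P − 22 = 2; |n| = √10; distance = 2/√10.

√10/5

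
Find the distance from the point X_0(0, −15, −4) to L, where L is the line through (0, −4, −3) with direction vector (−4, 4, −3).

9

Direction vector d = (−4, 4, −3).
AP = (0, −11, −1); AP·d = -41, |AP|² = 122, |d|² = 41.
distance² = |AP|² − (AP·d)²/|d|² = 122 − 1681/41 = 81, so the distance is 9.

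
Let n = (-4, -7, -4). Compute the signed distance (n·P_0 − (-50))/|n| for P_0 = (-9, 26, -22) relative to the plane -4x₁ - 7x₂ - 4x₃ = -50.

n·P_0 − (-50) = -8.
|n| = 9, so the signed distance is -8/9.

-8/9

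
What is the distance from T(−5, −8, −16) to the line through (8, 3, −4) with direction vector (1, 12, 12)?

Direction vector d = (1, 12, 12).
AP = (−13, −11, −12), and AP × d = (12, 144, −145).
|AP × d|² = 41905 and |d|² = 289, so the distance is √(41905/289) = √145.

√145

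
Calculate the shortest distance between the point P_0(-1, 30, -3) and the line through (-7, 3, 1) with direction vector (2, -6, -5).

√521

Direction vector d = (2, -6, -5).
AP = (6, 27, -4); AP·d = -130, |AP|² = 781, |d|² = 65.
distance² = |AP|² − (AP·d)²/|d|² = 781 − 16900/65 = 521, so the distance is √521.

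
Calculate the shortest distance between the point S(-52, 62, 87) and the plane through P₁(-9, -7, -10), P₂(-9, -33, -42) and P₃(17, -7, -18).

5/7

P₁P₂ = (0, -26, -32) and P₁P₃ = (26, 0, -8), so a normal is n = P₁P₂ × P₁P₃ = (208, -832, 676).
d = |208·(-52) + (-832)·62 + 676·87 − (-2808)| / √(43264 + 692224 + 456976) = |-780| / 1092 = 5/7.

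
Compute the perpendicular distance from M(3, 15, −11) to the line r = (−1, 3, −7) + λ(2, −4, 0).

Direction vector d = (2, −4, 0).
AP = (4, 12, −4); AP·d = -40, |AP|² = 176, |d|² = 20.
distance² = |AP|² − (AP·d)²/|d|² = 176 − 1600/20 = 96, so the distance is 4√6.

4√6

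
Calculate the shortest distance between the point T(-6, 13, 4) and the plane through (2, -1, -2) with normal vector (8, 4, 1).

2/9

The plane has equation n·(r − (2, -1, -2)) = 0, i.e. n·r = 10.
d = |8·(-6) + 4·13 + 1·4 − 10| / √(64 + 16 + 1) = |-2| / 9 = 2/9.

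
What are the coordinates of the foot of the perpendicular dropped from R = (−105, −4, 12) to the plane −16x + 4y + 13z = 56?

n = (−16, 4, 13), |n|² = 441, and n·R − 56 = 1764.
t = 1764/441 = 4, so the foot is R − t·n = (−105, −4, 12) − 4·(−16, 4, 13) = (−41, −20, −40).

(-41, -20, -40)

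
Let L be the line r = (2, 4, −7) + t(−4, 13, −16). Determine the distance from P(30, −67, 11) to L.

Direction vector d = (−4, 13, −16).
AP = (28, −71, 18), and AP × d = (902, 376, 80).
|AP × d|² = 961380 and |d|² = 441, so the distance is √(961380/441) = √2180 = 2√545.

2√545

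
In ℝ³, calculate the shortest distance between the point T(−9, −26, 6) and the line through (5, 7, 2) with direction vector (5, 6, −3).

Direction vector d = (5, 6, −3).
AP = (−14, −33, 4), and AP × d = (75, −22, 81).
|AP × d|² = 12670 and |d|² = 70, so the distance is √(12670/70) = √181.

√181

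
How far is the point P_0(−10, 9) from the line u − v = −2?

The normal to the line is n = (1, −1) with |n| = √2.
|n·P_0 − (-2)| = |-19 − (-2)| = 17, so the distance is 17/√2 = 17√2/2.

17√2/2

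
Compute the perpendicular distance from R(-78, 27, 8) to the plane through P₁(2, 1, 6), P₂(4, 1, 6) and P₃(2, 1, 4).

26

P₁P₂ = (2, 0, 0) and P₁P₃ = (0, 0, -2), so a normal is n = P₁P₂ × P₁P₃ = (0, 4, 0).
d = |4·27 − 4| / √(0 + 16 + 0) = |104| / 4 = 26.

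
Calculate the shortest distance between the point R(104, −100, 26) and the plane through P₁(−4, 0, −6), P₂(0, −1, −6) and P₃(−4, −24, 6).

4

P₁P₂ = (4, −1, 0) and P₁P₃ = (0, −24, 12), so a normal is n = P₁P₂ × P₁P₃ = (−12, −48, −96).
n = (−12, −48, −96); n·P − 624 = 432; |n| = 108; distance = 432/108 = 4.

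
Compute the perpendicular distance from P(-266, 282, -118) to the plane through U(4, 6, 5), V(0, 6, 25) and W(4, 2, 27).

6

UV = (-4, 0, 20) and UW = (0, -4, 22), so a normal is n = UV × UW = (80, 88, 16).
n = (80, 88, 16); n·P − 928 = 720; |n| = 120; distance = 720/120 = 6.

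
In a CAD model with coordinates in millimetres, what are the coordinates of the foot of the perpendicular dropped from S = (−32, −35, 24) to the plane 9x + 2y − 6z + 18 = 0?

(4, -27, 0)

n = (9, 2, −6), |n|² = 121, and n·S − (-18) = -484.
t = -484/121 = -4, so the foot is S − t·n = (−32, −35, 24) − (-4)·(9, 2, −6) = (4, −27, 0).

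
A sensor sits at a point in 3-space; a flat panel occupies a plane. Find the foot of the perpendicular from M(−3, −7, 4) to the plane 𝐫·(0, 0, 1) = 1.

n = (0, 0, 1), |n|² = 1, and n·M − 1 = 3.
t = 3/1 = 3, so the foot is M − t·n = (−3, −7, 4) − 3·(0, 0, 1) = (−3, −7, 1).

(-3, -7, 1)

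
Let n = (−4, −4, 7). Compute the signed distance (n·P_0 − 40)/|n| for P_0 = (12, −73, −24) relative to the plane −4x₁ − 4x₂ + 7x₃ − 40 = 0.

n·P_0 − 40 = 36.
|n| = 9, so the signed distance is 36/9 = 4.

4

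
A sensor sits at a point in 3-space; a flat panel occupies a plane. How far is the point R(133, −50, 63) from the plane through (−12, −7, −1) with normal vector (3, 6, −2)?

7

The plane has equation n·(r − (−12, −7, −1)) = 0, i.e. n·r = -76.
Then n·(133, −50, 63) − (−76) = 49.
|n| = √(9 + 36 + 4) = 7, so the distance is |49|/7 = 7.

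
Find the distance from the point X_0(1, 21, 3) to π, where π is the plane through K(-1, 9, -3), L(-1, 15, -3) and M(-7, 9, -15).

2/√5

KL = (0, 6, 0) and KM = (-6, 0, -12), so a normal is n = KL × KM = (-72, 0, 36).
d = |(-72)·1 + 36·3 − (-36)| / √(5184 + 0 + 1296) = |72| / (36√5) = 2/√5.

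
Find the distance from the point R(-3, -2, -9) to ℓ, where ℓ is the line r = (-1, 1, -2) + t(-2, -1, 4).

√41

Direction vector d = (-2, -1, 4).
AP = (-2, -3, -7), and AP × d = (-19, 22, -4).
|AP × d|² = 861 and |d|² = 21, so the distance is √(861/21) = √41.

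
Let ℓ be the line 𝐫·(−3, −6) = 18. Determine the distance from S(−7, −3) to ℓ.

7√5/5

d = |(-3)·(-7) + (-6)·(-3) − 18| / √(9 + 36) = |21|/(3√5) = 7√5/5.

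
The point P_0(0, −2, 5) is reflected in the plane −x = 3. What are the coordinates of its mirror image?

With n = (−1, 0, 0), the signed offset is (n·P_0 − 3)/|n|² = -3/1 = -3.
P_0' = P_0 − 2t·n = (0, −2, 5) − (-6)·(−1, 0, 0) = (−6, −2, 5).

(-6, -2, 5)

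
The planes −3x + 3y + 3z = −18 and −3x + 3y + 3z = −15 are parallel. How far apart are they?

With common normal n = (−3, 3, 3) (|n| = 3√3), the distance is |(-18) − (-15)|/|n| = 3/(3√3) = √3/3.

√3/3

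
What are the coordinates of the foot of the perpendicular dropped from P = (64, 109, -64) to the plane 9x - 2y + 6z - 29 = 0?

(749/11, 1189/11, -674/11)

n = (9, -2, 6), |n|² = 121, and n·P − 29 = -55.
t = -55/121 = -5/11, so the foot is P − t·n = (64, 109, -64) − (-5/11)·(9, -2, 6) = (749/11, 1189/11, -674/11).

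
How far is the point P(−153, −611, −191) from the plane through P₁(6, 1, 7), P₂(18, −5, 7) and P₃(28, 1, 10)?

P₁P₂ = (12, −6, 0) and P₁P₃ = (22, 0, 3), so a normal is n = P₁P₂ × P₁P₃ = (−18, −36, 132).
Then n·(−153, −611, −191) − 780 = −1242.
|n| = √(324 + 1296 + 17424) = 138, so the distance is |-1242|/138 = 9.

9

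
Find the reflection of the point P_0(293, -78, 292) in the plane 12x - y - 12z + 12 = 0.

(4837/17, -1314/17, 5108/17)

n = (12, -1, -12), |n|² = 289, n·P_0 − (-12) = 102, so t = 102/289 = 6/17.
Foot F = P_0 − (6/17)·n = (4909/17, -1320/17, 5036/17); the reflection is 2F − P_0 = (4837/17, -1314/17, 5108/17).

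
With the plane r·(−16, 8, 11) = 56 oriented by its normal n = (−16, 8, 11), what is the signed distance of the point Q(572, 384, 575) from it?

9

n·Q − 56 = 189.
|n| = 21, so the signed distance is 189/21 = 9.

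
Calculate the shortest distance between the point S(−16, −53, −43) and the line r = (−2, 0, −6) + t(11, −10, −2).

3√386

Direction vector d = (11, −10, −2).
AP = (−14, −53, −37); AP·d = 450, |AP|² = 4374, |d|² = 225.
distance² = |AP|² − (AP·d)²/|d|² = 4374 − 202500/225 = 3474, so the distance is 3√386.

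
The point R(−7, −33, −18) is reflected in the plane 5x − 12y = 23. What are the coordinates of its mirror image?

n = (5, −12, 0), |n|² = 169, n·R − 23 = 338, so t = 338/169 = 2.
Foot F = R − 2·n = (−17, −9, −18); the reflection is 2F − R = (−27, 15, −18).

(-27, 15, -18)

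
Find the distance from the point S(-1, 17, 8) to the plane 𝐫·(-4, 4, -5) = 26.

2√57/19

d = |(-4)·(-1) + 4·17 + (-5)·8 − 26| / √(16 + 16 + 25) = |6| / √57 = 6/√57.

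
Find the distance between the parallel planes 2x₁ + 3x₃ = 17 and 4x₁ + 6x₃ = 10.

Divide the second equation by 2 to match normals: 2x₁ + 3x₃ = 5.
Both planes have normal n = (2, 0, 3), |n| = √13. Any point on the first plane is at distance |5 − 17|/|n| = 12/√13 = 12√13/13 from the second.

12/√13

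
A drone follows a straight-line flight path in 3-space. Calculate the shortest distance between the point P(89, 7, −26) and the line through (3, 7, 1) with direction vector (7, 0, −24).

75

Direction vector d = (7, 0, −24).
AP = (86, 0, −27), and AP × d = (0, 1875, 0).
|AP × d|² = 3515625 and |d|² = 625, so the distance is √(3515625/625) = √5625 = 75.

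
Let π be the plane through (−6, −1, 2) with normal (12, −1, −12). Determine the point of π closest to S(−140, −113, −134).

The perpendicular from S has direction n = (12, −1, −12): r = (−140, −113, −134) + μ(12, −1, −12).
Substitute into the plane: n·(S + μn) = -95 gives 41 + 289μ = -95, so μ = -8/17.
Foot = (−140, −113, −134) + (-8/17)·(12, −1, −12) = (−2476/17, −1913/17, −2182/17).

(-2476/17, -1913/17, -2182/17)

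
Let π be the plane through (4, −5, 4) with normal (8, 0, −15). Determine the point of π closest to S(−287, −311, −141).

The perpendicular from S has direction n = (8, 0, −15): r = (−287, −311, −141) + λ(8, 0, −15).
Substitute into the plane: n·(S + λn) = -28 gives -181 + 289λ = -28, so λ = 9/17.
Foot = (−287, −311, −141) + (9/17)·(8, 0, −15) = (−4807/17, −311, −2532/17).

(-4807/17, -311, -2532/17)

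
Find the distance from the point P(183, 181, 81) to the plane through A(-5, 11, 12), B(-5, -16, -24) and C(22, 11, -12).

AB = (0, -27, -36) and AC = (27, 0, -24), so a normal is n = AB × AC = (648, -972, 729).
d = |648·183 + (-972)·181 + 729·81 − (-5184)| / √(419904 + 944784 + 531441) = |6885| / 1377 = 5.

5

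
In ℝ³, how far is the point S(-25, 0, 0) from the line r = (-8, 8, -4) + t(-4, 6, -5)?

Direction vector d = (-4, 6, -5).
AP = (-17, -8, 4); AP·d = 0, |AP|² = 369, |d|² = 77.
distance² = |AP|² − (AP·d)²/|d|² = 369 − 0/77 = 369, so the distance is 3√41.

3√41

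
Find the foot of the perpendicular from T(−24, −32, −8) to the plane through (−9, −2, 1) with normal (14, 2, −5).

(-10, -30, -13)

n = (14, 2, −5), |n|² = 225, and n·T − (-135) = -225.
t = -225/225 = -1, so the foot is T − t·n = (−24, −32, −8) − (-1)·(14, 2, −5) = (−10, −30, −13).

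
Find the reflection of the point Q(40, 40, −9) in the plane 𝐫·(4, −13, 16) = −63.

With n = (4, −13, 16), the signed offset is (n·Q − (-63))/|n|² = -441/441 = -1.
Q' = Q − 2t·n = (40, 40, −9) − (-2)·(4, −13, 16) = (48, 14, 23).

(48, 14, 23)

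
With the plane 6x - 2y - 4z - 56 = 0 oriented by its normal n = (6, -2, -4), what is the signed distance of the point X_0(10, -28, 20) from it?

-5√14/7

n·X_0 − 56 = -20.
|n| = 2√14, so the signed distance is -5√14/7.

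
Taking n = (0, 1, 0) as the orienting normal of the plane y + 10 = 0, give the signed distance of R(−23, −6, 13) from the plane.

n·R − (-10) = 4.
|n| = 1, so the signed distance is 4/1 = 4.

4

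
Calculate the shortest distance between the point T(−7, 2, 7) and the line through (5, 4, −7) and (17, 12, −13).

A direction vector is d = (12, 8, −6).
AP = (−12, −2, 14); AP·d = -244, |AP|² = 344, |d|² = 244.
distance² = |AP|² − (AP·d)²/|d|² = 344 − 59536/244 = 100, so the distance is 10.

10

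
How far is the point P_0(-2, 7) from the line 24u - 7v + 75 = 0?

22/25

d = |24·(-2) + (-7)·7 − (-75)| / √(576 + 49) = |-22|/25 = 22/25.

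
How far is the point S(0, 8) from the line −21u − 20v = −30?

The normal to the line is n = (−21, −20) with |n| = 29.
|n·S − (-30)| = |-160 − (-30)| = 130, so the distance is 130/29.

130/29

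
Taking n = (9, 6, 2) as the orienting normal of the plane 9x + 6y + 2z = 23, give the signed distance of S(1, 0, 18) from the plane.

n·S − 23 = 22.
|n| = 11, so the signed distance is 22/11 = 2.

2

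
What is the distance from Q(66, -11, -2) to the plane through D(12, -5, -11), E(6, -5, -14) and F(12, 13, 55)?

DE = (-6, 0, -3) and DF = (0, 18, 66), so a normal is n = DE × DF = (54, 396, -108).
Then n·(66, -11, -2) - (-144) = -432.
|n| = √(2916 + 156816 + 11664) = 414, so the distance is |-432|/414 = 24/23.

24/23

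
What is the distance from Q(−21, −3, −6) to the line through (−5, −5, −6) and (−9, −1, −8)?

2√29

A direction vector is d = (−4, 4, −2).
AP = (−16, 2, 0); AP·d = 72, |AP|² = 260, |d|² = 36.
distance² = |AP|² − (AP·d)²/|d|² = 260 − 5184/36 = 116, so the distance is 2√29.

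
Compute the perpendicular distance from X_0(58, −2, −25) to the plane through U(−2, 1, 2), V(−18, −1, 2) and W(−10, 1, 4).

UV = (−16, −2, 0) and UW = (−8, 0, 2), so a normal is n = UV × UW = (−4, 32, −16).
d = |(-4)·58 + 32·(-2) + (-16)·(-25) − 8| / √(16 + 1024 + 256) = |96| / 36 = 8/3.

8/3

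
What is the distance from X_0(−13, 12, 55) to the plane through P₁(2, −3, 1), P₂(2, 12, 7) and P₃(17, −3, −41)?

P₁P₂ = (0, 15, 6) and P₁P₃ = (15, 0, −42), so a normal is n = P₁P₂ × P₁P₃ = (−630, 90, −225).
Then n·(−13, 12, 55) − (−1755) = −1350.
|n| = √(396900 + 8100 + 50625) = 675, so the distance is |-1350|/675 = 2.

2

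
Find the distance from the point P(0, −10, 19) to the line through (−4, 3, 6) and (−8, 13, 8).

A direction vector is d = (−4, 10, 2).
AP = (4, −13, 13); AP·d = -120, |AP|² = 354, |d|² = 120.
distance² = |AP|² − (AP·d)²/|d|² = 354 − 14400/120 = 234, so the distance is 3√26.

3√26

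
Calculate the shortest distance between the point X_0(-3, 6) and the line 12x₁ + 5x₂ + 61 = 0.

55/13

d = |12·(-3) + 5·6 − (-61)| / √(144 + 25) = |55|/13 = 55/13.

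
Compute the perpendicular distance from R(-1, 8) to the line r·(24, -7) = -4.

d = |24·(-1) + (-7)·8 − (-4)| / √(576 + 49) = |-76|/25 = 76/25.

76/25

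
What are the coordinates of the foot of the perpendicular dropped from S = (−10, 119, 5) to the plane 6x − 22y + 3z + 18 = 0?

The perpendicular from S has direction n = (6, −22, 3): r = (−10, 119, 5) + λ(6, −22, 3).
Substitute into the plane: n·(S + λn) = -18 gives -2663 + 529λ = -18, so λ = 5.
Foot = (−10, 119, 5) + 5·(6, −22, 3) = (20, 9, 20).

(20, 9, 20)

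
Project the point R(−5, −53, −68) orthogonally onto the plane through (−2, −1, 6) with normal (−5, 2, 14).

(-30, -43, 2)

The perpendicular from R has direction n = (−5, 2, 14): r = (−5, −53, −68) + μ(−5, 2, 14).
Substitute into the plane: n·(R + μn) = 92 gives -1033 + 225μ = 92, so μ = 5.
Foot = (−5, −53, −68) + 5·(−5, 2, 14) = (−30, −43, 2).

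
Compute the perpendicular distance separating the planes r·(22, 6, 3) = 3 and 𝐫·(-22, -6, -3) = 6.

Divide the second equation by -1 to match normals: 22x₁ + 6x₂ + 3x₃ = -6.
With common normal n = (22, 6, 3) (|n| = 23), the distance is |3 − (-6)|/|n| = 9/23.

9/23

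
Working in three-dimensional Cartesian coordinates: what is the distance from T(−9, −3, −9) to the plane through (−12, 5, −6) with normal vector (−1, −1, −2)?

The plane has equation n·(r − (−12, 5, −6)) = 0, i.e. n·r = 19.
Then n·(−9, −3, −9) − 19 = 11.
|n| = √(1 + 1 + 4) = √6, so the distance is |11|/√6 = 11/√6.

11/√6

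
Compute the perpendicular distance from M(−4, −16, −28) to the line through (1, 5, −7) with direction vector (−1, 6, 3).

Direction vector d = (−1, 6, 3).
AP = (−5, −21, −21); AP·d = -184, |AP|² = 907, |d|² = 46.
distance² = |AP|² − (AP·d)²/|d|² = 907 − 33856/46 = 171, so the distance is 3√19.

3√19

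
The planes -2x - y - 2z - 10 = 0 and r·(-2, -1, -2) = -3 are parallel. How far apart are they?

With common normal n = (-2, -1, -2) (|n| = 3), the distance is |10 − (-3)|/|n| = 13/3.

13/3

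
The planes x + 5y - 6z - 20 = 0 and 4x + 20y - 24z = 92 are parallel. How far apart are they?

Divide the second equation by 4 to match normals: x + 5y - 6z = 23.
Both planes have normal n = (1, 5, -6), |n| = √62. Any point on the first plane is at distance |23 − 20|/|n| = 3/√62 from the second.

3/√62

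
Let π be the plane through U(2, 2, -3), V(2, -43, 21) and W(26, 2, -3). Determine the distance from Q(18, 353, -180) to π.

9

UV = (0, -45, 24) and UW = (24, 0, 0), so a normal is n = UV × UW = (0, 576, 1080).
Then n·(18, 353, -180) - (-2088) = 11016.
|n| = √(0 + 331776 + 1166400) = 1224, so the distance is |11016|/1224 = 9.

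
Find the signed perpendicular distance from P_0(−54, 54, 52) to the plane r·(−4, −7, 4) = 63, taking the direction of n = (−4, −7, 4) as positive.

n·P_0 − 63 = -17.
|n| = 9, so the signed distance is -17/9.

-17/9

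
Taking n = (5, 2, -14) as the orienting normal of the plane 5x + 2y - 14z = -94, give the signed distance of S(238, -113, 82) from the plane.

-6

n·S − (-94) = -90.
|n| = 15, so the signed distance is -90/15 = -6.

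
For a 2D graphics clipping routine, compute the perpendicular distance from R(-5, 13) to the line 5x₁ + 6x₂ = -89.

The normal to the line is n = (5, 6) with |n| = √61.
|n·R − (-89)| = |53 − (-89)| = 142, so the distance is 142/√61 = 142√61/61.

142√61/61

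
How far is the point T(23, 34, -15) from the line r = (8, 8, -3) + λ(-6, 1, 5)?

Direction vector d = (-6, 1, 5).
AP = (15, 26, -12), and AP × d = (142, -3, 171).
|AP × d|² = 49414 and |d|² = 62, so the distance is √(49414/62) = √797.

√797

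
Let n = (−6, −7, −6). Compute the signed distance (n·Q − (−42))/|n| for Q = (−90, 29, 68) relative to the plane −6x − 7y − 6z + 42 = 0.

n·Q − (-42) = -29.
|n| = 11, so the signed distance is -29/11.

-29/11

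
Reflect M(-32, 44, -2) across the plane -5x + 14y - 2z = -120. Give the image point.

(8, -68, 14)

With n = (-5, 14, -2), the signed offset is (n·M − (-120))/|n|² = 900/225 = 4.
M' = M − 2t·n = (-32, 44, -2) − 8·(-5, 14, -2) = (8, -68, 14).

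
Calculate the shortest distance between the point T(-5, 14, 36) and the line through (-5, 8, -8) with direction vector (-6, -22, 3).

2√493

Direction vector d = (-6, -22, 3).
AP = (0, 6, 44), and AP × d = (986, -264, 36).
|AP × d|² = 1043188 and |d|² = 529, so the distance is √(1043188/529) = √1972 = 2√493.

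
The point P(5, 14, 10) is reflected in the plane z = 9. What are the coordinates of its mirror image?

(5, 14, 8)

With n = (0, 0, 1), the signed offset is (n·P − 9)/|n|² = 1/1 = 1.
P' = P − 2t·n = (5, 14, 10) − 2·(0, 0, 1) = (5, 14, 8).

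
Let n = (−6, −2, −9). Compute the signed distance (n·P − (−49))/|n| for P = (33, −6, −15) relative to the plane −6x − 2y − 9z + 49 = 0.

n·P − (-49) = -2.
|n| = 11, so the signed distance is -2/11.

-2/11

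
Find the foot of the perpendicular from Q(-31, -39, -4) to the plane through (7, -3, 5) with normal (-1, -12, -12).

n = (-1, -12, -12), |n|² = 289, and n·Q − (-31) = 578.
t = 578/289 = 2, so the foot is Q − t·n = (-31, -39, -4) − 2·(-1, -12, -12) = (-29, -15, 20).

(-29, -15, 20)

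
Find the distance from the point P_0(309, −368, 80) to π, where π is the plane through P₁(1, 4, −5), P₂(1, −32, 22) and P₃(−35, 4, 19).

P₁P₂ = (0, −36, 27) and P₁P₃ = (−36, 0, 24), so a normal is n = P₁P₂ × P₁P₃ = (−864, −972, −1296).
Then n·(309, −368, 80) − 1728 = −14688.
|n| = √(746496 + 944784 + 1679616) = 1836, so the distance is |-14688|/1836 = 8.

8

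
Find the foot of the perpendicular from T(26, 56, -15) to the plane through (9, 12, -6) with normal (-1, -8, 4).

(21, 16, 5)

n = (-1, -8, 4), |n|² = 81, and n·T − (-129) = -405.
t = -405/81 = -5, so the foot is T − t·n = (26, 56, -15) − (-5)·(-1, -8, 4) = (21, 16, 5).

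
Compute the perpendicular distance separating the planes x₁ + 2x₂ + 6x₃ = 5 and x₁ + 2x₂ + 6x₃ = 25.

Both planes have normal n = (1, 2, 6), |n| = √41. Any point on the first plane is at distance |25 − 5|/|n| = 20/√41 = 20√41/41 from the second.

20√41/41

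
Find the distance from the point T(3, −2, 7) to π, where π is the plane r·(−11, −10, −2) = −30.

Normal vector n = (−11, −10, −2), and n·(3, −2, 7) − (−30) = 3.
|n| = √(121 + 100 + 4) = 15, so the distance is |3|/15 = 1/5.

1/5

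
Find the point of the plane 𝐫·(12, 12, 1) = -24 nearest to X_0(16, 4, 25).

The perpendicular from X_0 has direction n = (12, 12, 1): r = (16, 4, 25) + μ(12, 12, 1).
Substitute into the plane: n·(X_0 + μn) = -24 gives 265 + 289μ = -24, so μ = -1.
Foot = (16, 4, 25) + (-1)·(12, 12, 1) = (4, -8, 24).

(4, -8, 24)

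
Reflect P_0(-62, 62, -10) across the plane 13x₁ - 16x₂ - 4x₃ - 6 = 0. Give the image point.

With n = (13, -16, -4), the signed offset is (n·P_0 − 6)/|n|² = -1764/441 = -4.
P_0' = P_0 − 2t·n = (-62, 62, -10) − (-8)·(13, -16, -4) = (42, -66, -42).

(42, -66, -42)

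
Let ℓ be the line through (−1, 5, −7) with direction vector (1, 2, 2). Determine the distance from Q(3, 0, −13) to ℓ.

Direction vector d = (1, 2, 2).
AP = (4, −5, −6), and AP × d = (2, −14, 13).
|AP × d|² = 369 and |d|² = 9, so the distance is √(369/9) = √41.

√41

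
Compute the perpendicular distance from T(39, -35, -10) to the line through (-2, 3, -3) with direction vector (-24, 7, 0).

√674

Direction vector d = (-24, 7, 0).
AP = (41, -38, -7), and AP × d = (49, 168, -625).
|AP × d|² = 421250 and |d|² = 625, so the distance is √(421250/625) = √674.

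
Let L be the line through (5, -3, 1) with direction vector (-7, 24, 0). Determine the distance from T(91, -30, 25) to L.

Direction vector d = (-7, 24, 0).
AP = (86, -27, 24); AP·d = -1250, |AP|² = 8701, |d|² = 625.
distance² = |AP|² − (AP·d)²/|d|² = 8701 − 1562500/625 = 6201, so the distance is 3√689.

3√689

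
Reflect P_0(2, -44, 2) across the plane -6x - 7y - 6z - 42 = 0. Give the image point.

n = (-6, -7, -6), |n|² = 121, n·P_0 − 42 = 242, so t = 242/121 = 2.
Foot F = P_0 − 2·n = (14, -30, 14); the reflection is 2F − P_0 = (26, -16, 26).

(26, -16, 26)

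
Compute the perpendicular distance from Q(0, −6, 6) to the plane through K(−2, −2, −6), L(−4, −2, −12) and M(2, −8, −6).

√14

KL = (−2, 0, −6) and KM = (4, −6, 0), so a normal is n = KL × KM = (−36, −24, 12).
n = (−36, −24, 12); n·P − 48 = 168; |n| = 12√14; distance = 168/(12√14) = √14.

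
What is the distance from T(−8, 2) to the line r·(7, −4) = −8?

56√65/65

d = |7·(-8) + (-4)·2 − (-8)| / √(49 + 16) = |-56|/√65 = 56/√65.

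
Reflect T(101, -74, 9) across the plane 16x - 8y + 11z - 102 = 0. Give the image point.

(-59, 6, -101)

With n = (16, -8, 11), the signed offset is (n·T − 102)/|n|² = 2205/441 = 5.
T' = T − 2t·n = (101, -74, 9) − 10·(16, -8, 11) = (-59, 6, -101).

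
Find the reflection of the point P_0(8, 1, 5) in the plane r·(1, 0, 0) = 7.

With n = (1, 0, 0), the signed offset is (n·P_0 − 7)/|n|² = 1/1 = 1.
P_0' = P_0 − 2t·n = (8, 1, 5) − 2·(1, 0, 0) = (6, 1, 5).

(6, 1, 5)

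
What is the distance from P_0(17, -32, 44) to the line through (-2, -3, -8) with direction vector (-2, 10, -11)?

3√34

Direction vector d = (-2, 10, -11).
AP = (19, -29, 52), and AP × d = (-201, 105, 132).
|AP × d|² = 68850 and |d|² = 225, so the distance is √(68850/225) = √306 = 3√34.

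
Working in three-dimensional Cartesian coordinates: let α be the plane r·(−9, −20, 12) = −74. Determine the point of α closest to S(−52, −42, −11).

(-34, -2, -35)

n = (−9, −20, 12), |n|² = 625, and n·S − (-74) = 1250.
t = 1250/625 = 2, so the foot is S − t·n = (−52, −42, −11) − 2·(−9, −20, 12) = (−34, −2, −35).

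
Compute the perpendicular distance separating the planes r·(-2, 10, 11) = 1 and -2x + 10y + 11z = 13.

With common normal n = (-2, 10, 11) (|n| = 15), the distance is |1 − 13|/|n| = 12/15 = 4/5.

4/5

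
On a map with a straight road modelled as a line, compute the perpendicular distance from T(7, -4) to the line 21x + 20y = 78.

d = |21·7 + 20·(-4) − 78| / √(441 + 400) = |-11|/29 = 11/29.

11/29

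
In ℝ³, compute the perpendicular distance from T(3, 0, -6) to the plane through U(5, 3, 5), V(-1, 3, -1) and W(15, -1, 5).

UV = (-6, 0, -6) and UW = (10, -4, 0), so a normal is n = UV × UW = (-24, -60, 24).
d = |(-24)·3 + (-60)·0 + 24·(-6) − (-180)| / √(576 + 3600 + 576) = |-36| / (12√33) = 3/√33.

3/√33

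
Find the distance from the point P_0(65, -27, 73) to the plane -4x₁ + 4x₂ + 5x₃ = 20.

23√57/57

Normal vector n = (-4, 4, 5), and n·(65, -27, 73) - 20 = -23.
|n| = √(16 + 16 + 25) = √57, so the distance is |-23|/√57 = 23√57/57.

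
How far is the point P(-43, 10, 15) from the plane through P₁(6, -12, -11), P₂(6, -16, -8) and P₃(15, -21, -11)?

P₁P₂ = (0, -4, 3) and P₁P₃ = (9, -9, 0), so a normal is n = P₁P₂ × P₁P₃ = (27, 27, 36).
Then n·(-43, 10, 15) - (-558) = 207.
|n| = √(729 + 729 + 1296) = 9√34, so the distance is |207|/(9√34) = 23/√34.

23/√34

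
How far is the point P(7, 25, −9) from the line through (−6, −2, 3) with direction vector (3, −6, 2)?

√601

Direction vector d = (3, −6, 2).
AP = (13, 27, −12); AP·d = -147, |AP|² = 1042, |d|² = 49.
distance² = |AP|² − (AP·d)²/|d|² = 1042 − 21609/49 = 601, so the distance is √601.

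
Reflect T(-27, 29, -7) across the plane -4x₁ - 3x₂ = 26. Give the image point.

(-143/5, 139/5, -7)

n = (-4, -3, 0), |n|² = 25, n·T − 26 = -5, so t = -5/25 = -1/5.
Foot F = T − (-1/5)·n = (-139/5, 142/5, -7); the reflection is 2F − T = (-143/5, 139/5, -7).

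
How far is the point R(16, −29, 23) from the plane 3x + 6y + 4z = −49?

n = (3, 6, 4); n·P − (-49) = 15; |n| = √61; distance = 15/√61 = 15√61/61.

15√61/61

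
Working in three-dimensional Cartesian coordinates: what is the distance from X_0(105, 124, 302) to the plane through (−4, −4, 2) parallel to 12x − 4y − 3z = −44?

Parallel planes share the normal n = (12, −4, −3); since (−4, −4, 2) lies on the plane, its equation is 12x − 4y − 3z = -38.
Then n·(105, 124, 302) − (−38) = −104.
|n| = √(144 + 16 + 9) = 13, so the distance is |-104|/13 = 8.

8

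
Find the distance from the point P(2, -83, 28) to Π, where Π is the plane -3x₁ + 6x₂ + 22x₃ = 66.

Normal vector n = (-3, 6, 22), and n·(2, -83, 28) - 66 = 46.
|n| = √(9 + 36 + 484) = 23, so the distance is |46|/23 = 2.

2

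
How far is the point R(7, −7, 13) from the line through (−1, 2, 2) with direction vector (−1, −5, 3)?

3√14

Direction vector d = (−1, −5, 3).
AP = (8, −9, 11), and AP × d = (28, −35, −49).
|AP × d|² = 4410 and |d|² = 35, so the distance is √(4410/35) = √126 = 3√14.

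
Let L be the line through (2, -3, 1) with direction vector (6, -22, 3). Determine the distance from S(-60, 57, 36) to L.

Direction vector d = (6, -22, 3).
AP = (-62, 60, 35), and AP × d = (950, 396, 1004).
|AP × d|² = 2067332 and |d|² = 529, so the distance is √(2067332/529) = √3908 = 2√977.

2√977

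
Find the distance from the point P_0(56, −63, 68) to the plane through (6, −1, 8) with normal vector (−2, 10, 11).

The plane has equation n·(r − (6, −1, 8)) = 0, i.e. n·r = 66.
Then n·(56, −63, 68) − 66 = −60.
|n| = √(4 + 100 + 121) = 15, so the distance is |-60|/15 = 4.

4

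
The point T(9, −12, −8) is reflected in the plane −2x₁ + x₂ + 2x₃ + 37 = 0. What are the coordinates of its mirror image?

n = (−2, 1, 2), |n|² = 9, n·T − (-37) = -9, so t = -9/9 = -1.
Foot F = T − (-1)·n = (7, −11, −6); the reflection is 2F − T = (5, −10, −4).

(5, -10, -4)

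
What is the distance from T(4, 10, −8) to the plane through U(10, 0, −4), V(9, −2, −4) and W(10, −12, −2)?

2/√41

UV = (−1, −2, 0) and UW = (0, −12, 2), so a normal is n = UV × UW = (−4, 2, 12).
Then n·(4, 10, −8) − (−88) = −4.
|n| = √(16 + 4 + 144) = 2√41, so the distance is |-4|/(2√41) = 2√41/41.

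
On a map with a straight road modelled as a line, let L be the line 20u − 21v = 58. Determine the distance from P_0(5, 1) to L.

d = |20·5 + (-21)·1 − 58| / √(400 + 441) = |21|/29 = 21/29.

21/29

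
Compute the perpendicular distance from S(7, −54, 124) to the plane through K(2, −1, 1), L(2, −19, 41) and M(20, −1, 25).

KL = (0, −18, 40) and KM = (18, 0, 24), so a normal is n = KL × KM = (−432, 720, 324).
d = |(-432)·7 + 720·(-54) + 324·124 − (-1260)| / √(186624 + 518400 + 104976) = |-468| / 900 = 13/25.

13/25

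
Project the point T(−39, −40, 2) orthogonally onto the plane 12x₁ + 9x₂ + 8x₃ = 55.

n = (12, 9, 8), |n|² = 289, and n·T − 55 = -867.
t = -867/289 = -3, so the foot is T − t·n = (−39, −40, 2) − (-3)·(12, 9, 8) = (−3, −13, 26).

(-3, -13, 26)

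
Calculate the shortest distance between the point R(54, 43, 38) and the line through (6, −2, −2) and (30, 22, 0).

A direction vector is d = (24, 24, 2).
AP = (48, 45, 40); AP·d = 2312, |AP|² = 5929, |d|² = 1156.
distance² = |AP|² − (AP·d)²/|d|² = 5929 − 5345344/1156 = 1305, so the distance is 3√145.

3√145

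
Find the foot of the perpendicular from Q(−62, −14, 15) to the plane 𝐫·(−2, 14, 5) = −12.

(-928/15, -224/15, 44/3)

n = (−2, 14, 5), |n|² = 225, and n·Q − (-12) = 15.
t = 15/225 = 1/15, so the foot is Q − t·n = (−62, −14, 15) − (1/15)·(−2, 14, 5) = (−928/15, −224/15, 44/3).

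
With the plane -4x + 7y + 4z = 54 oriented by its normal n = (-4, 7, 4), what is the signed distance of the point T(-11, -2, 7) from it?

n·T − 54 = 4.
|n| = 9, so the signed distance is 4/9.

4/9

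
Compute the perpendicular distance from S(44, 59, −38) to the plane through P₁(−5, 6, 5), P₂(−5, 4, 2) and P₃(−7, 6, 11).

P₁P₂ = (0, −2, −3) and P₁P₃ = (−2, 0, 6), so a normal is n = P₁P₂ × P₁P₃ = (−12, 6, −4).
Then n·(44, 59, −38) − 76 = −98.
|n| = √(144 + 36 + 16) = 14, so the distance is |-98|/14 = 7.

7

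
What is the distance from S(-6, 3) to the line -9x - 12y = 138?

8

The normal to the line is n = (-9, -12) with |n| = 15.
|n·S − 138| = |18 − 138| = 120, so the distance is 120/15 = 8.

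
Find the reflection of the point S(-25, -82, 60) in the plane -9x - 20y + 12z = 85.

n = (-9, -20, 12), |n|² = 625, n·S − 85 = 2500, so t = 2500/625 = 4.
Foot F = S − 4·n = (11, -2, 12); the reflection is 2F − S = (47, 78, -36).

(47, 78, -36)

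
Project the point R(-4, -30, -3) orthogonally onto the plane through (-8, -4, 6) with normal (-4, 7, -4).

(-12, -16, -11)

The perpendicular from R has direction n = (-4, 7, -4): r = (-4, -30, -3) + t(-4, 7, -4).
Substitute into the plane: n·(R + tn) = -20 gives -182 + 81t = -20, so t = 2.
Foot = (-4, -30, -3) + 2·(-4, 7, -4) = (-12, -16, -11).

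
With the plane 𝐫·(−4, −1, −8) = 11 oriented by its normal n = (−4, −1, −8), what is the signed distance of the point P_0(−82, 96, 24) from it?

29/9

n·P_0 − 11 = 29.
|n| = 9, so the signed distance is 29/9.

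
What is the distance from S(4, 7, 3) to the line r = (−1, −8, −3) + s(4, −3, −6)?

15

Direction vector d = (4, −3, −6).
AP = (5, 15, 6); AP·d = -61, |AP|² = 286, |d|² = 61.
distance² = |AP|² − (AP·d)²/|d|² = 286 − 3721/61 = 225, so the distance is 15.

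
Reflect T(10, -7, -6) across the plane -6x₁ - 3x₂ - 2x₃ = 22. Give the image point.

(-2, -13, -10)

With n = (-6, -3, -2), the signed offset is (n·T − 22)/|n|² = -49/49 = -1.
T' = T − 2t·n = (10, -7, -6) − (-2)·(-6, -3, -2) = (-2, -13, -10).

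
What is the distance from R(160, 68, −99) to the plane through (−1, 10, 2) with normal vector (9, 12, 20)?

The plane has equation n·(r − (−1, 10, 2)) = 0, i.e. n·r = 151.
Then n·(160, 68, −99) − 151 = 125.
|n| = √(81 + 144 + 400) = 25, so the distance is |125|/25 = 5.

5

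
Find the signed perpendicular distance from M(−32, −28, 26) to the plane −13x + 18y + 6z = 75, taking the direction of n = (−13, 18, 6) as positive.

-7/23

n·M − 75 = -7.
|n| = 23, so the signed distance is -7/23.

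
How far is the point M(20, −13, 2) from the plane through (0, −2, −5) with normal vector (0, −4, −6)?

√13/13

The plane has equation n·(r − (0, −2, −5)) = 0, i.e. n·r = 38.
d = |(-4)·(-13) + (-6)·2 − 38| / √(0 + 16 + 36) = |2| / (2√13) = 1/√13.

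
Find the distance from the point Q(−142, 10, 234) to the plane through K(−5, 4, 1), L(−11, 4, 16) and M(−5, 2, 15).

9

KL = (−6, 0, 15) and KM = (0, −2, 14), so a normal is n = KL × KM = (30, 84, 12).
Then n·(−142, 10, 234) − 198 = −810.
|n| = √(900 + 7056 + 144) = 90, so the distance is |-810|/90 = 9.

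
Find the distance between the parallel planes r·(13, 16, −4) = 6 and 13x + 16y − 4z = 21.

With common normal n = (13, 16, −4) (|n| = 21), the distance is |6 − 21|/|n| = 15/21 = 5/7.

5/7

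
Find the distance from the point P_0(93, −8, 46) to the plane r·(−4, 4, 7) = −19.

7

Normal vector n = (−4, 4, 7), and n·(93, −8, 46) − (−19) = −63.
|n| = √(16 + 16 + 49) = 9, so the distance is |-63|/9 = 7.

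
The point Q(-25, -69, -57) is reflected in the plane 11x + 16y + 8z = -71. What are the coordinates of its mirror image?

(63, 59, 7)

With n = (11, 16, 8), the signed offset is (n·Q − (-71))/|n|² = -1764/441 = -4.
Q' = Q − 2t·n = (-25, -69, -57) − (-8)·(11, 16, 8) = (63, 59, 7).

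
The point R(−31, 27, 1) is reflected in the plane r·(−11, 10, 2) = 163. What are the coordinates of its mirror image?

(13, -13, -7)

n = (−11, 10, 2), |n|² = 225, n·R − 163 = 450, so t = 450/225 = 2.
Foot F = R − 2·n = (−9, 7, −3); the reflection is 2F − R = (13, −13, −7).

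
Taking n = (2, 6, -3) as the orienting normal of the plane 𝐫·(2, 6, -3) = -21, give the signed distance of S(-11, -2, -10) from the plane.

n·S − (-21) = 17.
|n| = 7, so the signed distance is 17/7.

17/7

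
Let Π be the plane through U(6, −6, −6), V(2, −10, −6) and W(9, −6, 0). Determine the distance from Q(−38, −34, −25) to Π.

13/3

UV = (−4, −4, 0) and UW = (3, 0, 6), so a normal is n = UV × UW = (−24, 24, 12).
n = (−24, 24, 12); n·P − (-360) = 156; |n| = 36; distance = 156/36 = 13/3.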